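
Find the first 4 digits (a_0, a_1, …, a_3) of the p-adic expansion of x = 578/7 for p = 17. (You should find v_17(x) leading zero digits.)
(a_0, …, a_3) = (0, 0, 10, 14)

v_17(578/7) = 2, so a_0 = ... = a_1 = 0. Factor out: x = 17^2 · u with u = 2/7 a unit in ℤ_17. Expand u iteratively via a_{v+i} = u_i mod 17, u_{i+1} = (u_i − a_{v+i})/17:
  u_0 = 2/7;  a_2 = 10;  u_1 = (u_0 − 10)/17 = -4/7
  u_1 = -4/7;  a_3 = 14;  u_2 = (u_1 − 14)/17 = -6/7
Digits: (0, 0, 10, 14).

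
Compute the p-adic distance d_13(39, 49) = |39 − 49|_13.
d_13(39, 49) = 1

Step 1 — x − y = 39 − 49 = -10. Step 2 — v_13(-10) = 0 (factor: -10 = −(13^0 · 10); the sign does not affect v_p). Step 3 — |x − y|_13 = 13^{0} = 1.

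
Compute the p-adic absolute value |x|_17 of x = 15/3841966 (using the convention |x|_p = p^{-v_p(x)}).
|15/3841966|_17 = 83521

Step 1 — compute v_17(x) by factoring powers of 17 out of the numerator and denominator: v_17(15/3841966) = -4. Step 2 — apply |x|_p = p^{-v_p(x)} = 17^{4} = 83521.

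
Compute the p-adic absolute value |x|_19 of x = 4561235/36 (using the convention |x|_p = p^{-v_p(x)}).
|4561235/36|_19 = 1/130321

Step 1 — compute v_19(x) by factoring powers of 19 out of the numerator and denominator: v_19(4561235/36) = 4. Step 2 — apply |x|_p = p^{-v_p(x)} = 19^{-4} = 1/130321.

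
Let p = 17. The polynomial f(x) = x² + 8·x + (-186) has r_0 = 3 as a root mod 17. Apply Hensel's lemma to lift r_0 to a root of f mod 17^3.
r_2 = 530 (mod 4913)

Hensel: r_{i+1} = r_i − f(r_i)·(f′(r_i))^{-1} mod 17^{i+2}, f′(x) = 2x + 8. Iterate:
  r_0 = 3 (mod 17)
  r_1 = 241 (mod 289)
  r_2 = 530 (mod 4913)
Final: r = 530 satisfies f(r) ≡ 0 mod 17^3.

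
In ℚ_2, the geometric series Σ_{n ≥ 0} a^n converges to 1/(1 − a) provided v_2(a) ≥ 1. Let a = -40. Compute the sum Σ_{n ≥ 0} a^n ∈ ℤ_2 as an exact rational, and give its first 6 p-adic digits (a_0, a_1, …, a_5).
Σ a^n = 1/(1 − a) = 1/41;  first 6 digits = (1, 0, 0, 1, 1, 0)

v_2(a) = 3 ≥ 1, so the series converges in ℤ_2 to 1/(1 − a) = 1/(1 − (-40)) = 1/41. Expand this rational in ℤ_2: compute digits iteratively via d_i = x_i mod 2, x_{i+1} = (x_i − d_i)/2. The first 6 digits are (1, 0, 0, 1, 1, 0).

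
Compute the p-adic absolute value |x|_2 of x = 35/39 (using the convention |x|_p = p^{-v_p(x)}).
|35/39|_2 = 1

Step 1 — compute v_2(x) by factoring powers of 2 out of the numerator and denominator: v_2(35/39) = 0. Step 2 — apply |x|_p = p^{-v_p(x)} = 2^{0} = 1.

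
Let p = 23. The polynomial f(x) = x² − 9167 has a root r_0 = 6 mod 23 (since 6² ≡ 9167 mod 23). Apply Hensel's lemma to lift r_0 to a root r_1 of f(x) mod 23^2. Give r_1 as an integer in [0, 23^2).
r_1 = 282 (mod 529)

Hensel's recurrence: r_{i+1} = r_i − f(r_i)·(f′(r_i))^{-1} mod 23^{i+2}, with f′(x) = 2x. Iterate:
  r_0 = 6 (mod 23)
  r_1 = 282 (mod 529)
Final: r_1 = 282, and one checks f(r_1) ≡ 0 mod 23^2.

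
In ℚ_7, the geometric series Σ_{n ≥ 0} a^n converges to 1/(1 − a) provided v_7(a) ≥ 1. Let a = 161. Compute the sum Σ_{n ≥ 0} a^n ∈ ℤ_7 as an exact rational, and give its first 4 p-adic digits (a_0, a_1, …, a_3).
Σ a^n = 1/(1 − a) = -1/160;  first 4 digits = (1, 2, 0, 0)

v_7(a) = 1 ≥ 1, so the series converges in ℤ_7 to 1/(1 − a) = 1/(1 − 161) = -1/160. Expand this rational in ℤ_7: compute digits iteratively via d_i = x_i mod 7, x_{i+1} = (x_i − d_i)/7. The first 4 digits are (1, 2, 0, 0).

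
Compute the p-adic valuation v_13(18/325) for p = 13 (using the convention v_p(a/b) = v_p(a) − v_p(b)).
v_13(18/325) = -1

Factor powers of 13 from the numerator and denominator of the reduced fraction: 18 = 13^0 · 18 and 325 = 13^1 · 25. Apply v_p(a/b) = v_p(a) − v_p(b): v_13(18/325) = 0 − 1 = -1.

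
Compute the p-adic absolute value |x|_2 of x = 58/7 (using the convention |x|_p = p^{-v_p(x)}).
|58/7|_2 = 1/2

Step 1 — compute v_2(x) by factoring powers of 2 out of the numerator and denominator: v_2(58/7) = 1. Step 2 — apply |x|_p = p^{-v_p(x)} = 2^{-1} = 1/2.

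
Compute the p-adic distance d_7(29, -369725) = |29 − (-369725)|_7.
d_7(29, -369725) = 1/16807

Step 1 — x − y = 29 − (-369725) = 369754. Step 2 — v_7(369754) = 5 (factor: 369754 = (7^5 · 22); the sign does not affect v_p). Step 3 — |x − y|_7 = 7^{-5} = 1/16807.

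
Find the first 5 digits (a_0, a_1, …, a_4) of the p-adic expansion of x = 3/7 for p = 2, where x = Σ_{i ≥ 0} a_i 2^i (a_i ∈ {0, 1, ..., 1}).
(a_0, …, a_4) = (1, 0, 1, 0, 0)

v_2(3/7) = 0 (numerator and denominator both coprime to 2), so x ∈ ℤ_2^×. Compute digits iteratively via a_i = x_i mod 2, x_{i+1} = (x_i − a_i)/2, with x_0 = x:
  x_0 = 3/7;  a_0 = 1;  x_1 = (x_0 − 1)/2 = -2/7
  x_1 = -2/7;  a_1 = 0;  x_2 = (x_1 − 0)/2 = -1/7
  x_2 = -1/7;  a_2 = 1;  x_3 = (x_2 − 1)/2 = -4/7
  x_3 = -4/7;  a_3 = 0;  x_4 = (x_3 − 0)/2 = -2/7
  x_4 = -2/7;  a_4 = 0;  x_5 = (x_4 − 0)/2 = -1/7
Digits: (1, 0, 1, 0, 0).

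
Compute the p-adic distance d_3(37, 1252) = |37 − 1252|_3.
d_3(37, 1252) = 1/243

Step 1 — x − y = 37 − 1252 = -1215. Step 2 — v_3(-1215) = 5 (factor: -1215 = −(3^5 · 5); the sign does not affect v_p). Step 3 — |x − y|_3 = 3^{-5} = 1/243.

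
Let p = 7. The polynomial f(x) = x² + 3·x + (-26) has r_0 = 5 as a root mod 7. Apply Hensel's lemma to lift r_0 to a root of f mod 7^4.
r_3 = 68 (mod 2401)

Hensel: r_{i+1} = r_i − f(r_i)·(f′(r_i))^{-1} mod 7^{i+2}, f′(x) = 2x + 3. Iterate:
  r_0 = 5 (mod 7)
  r_1 = 19 (mod 49)
  r_2 = 68 (mod 343)
  r_3 = 68 (mod 2401)
Final: r = 68 satisfies f(r) ≡ 0 mod 7^4.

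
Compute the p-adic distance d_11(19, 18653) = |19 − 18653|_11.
d_11(19, 18653) = 1/1331

Step 1 — x − y = 19 − 18653 = -18634. Step 2 — v_11(-18634) = 3 (factor: -18634 = −(11^3 · 14); the sign does not affect v_p). Step 3 — |x − y|_11 = 11^{-3} = 1/1331.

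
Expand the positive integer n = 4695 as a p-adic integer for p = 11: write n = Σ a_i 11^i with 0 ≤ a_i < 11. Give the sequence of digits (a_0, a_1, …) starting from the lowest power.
(a_0, a_1, …) = (9, 8, 5, 3)

Repeated division by 11 gives the digits low-to-high: 4695 = 9 + 8·11^1 + 5·11^2 + 3·11^3. Digit sequence: (9, 8, 5, 3).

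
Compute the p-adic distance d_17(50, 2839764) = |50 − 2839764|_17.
d_17(50, 2839764) = 1/1419857

Step 1 — x − y = 50 − 2839764 = -2839714. Step 2 — v_17(-2839714) = 5 (factor: -2839714 = −(17^5 · 2); the sign does not affect v_p). Step 3 — |x − y|_17 = 17^{-5} = 1/1419857.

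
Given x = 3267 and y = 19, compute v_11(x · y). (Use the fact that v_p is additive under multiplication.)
v_11(62073) = 2

v_p(x) = 2 (factor: 3267 = 11^2 · 27); v_p(y) = 0 (factor: 19 = 11^0 · 19). Additivity: v_p(xy) = v_p(x) + v_p(y) = 2 + 0 = 2. (Direct check: xy = 62073 = 11^2 · (513).)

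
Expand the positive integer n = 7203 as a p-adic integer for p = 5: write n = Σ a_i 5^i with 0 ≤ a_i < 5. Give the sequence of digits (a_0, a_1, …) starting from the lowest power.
(a_0, a_1, …) = (3, 0, 3, 2, 1, 2)

Repeated division by 5 gives the digits low-to-high: 7203 = 3 + 3·5^2 + 2·5^3 + 1·5^4 + 2·5^5. Digit sequence: (3, 0, 3, 2, 1, 2).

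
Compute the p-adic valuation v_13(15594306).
v_13(15594306) = 5

v_13(n) is the largest exponent k such that 13^k divides n. Factor out: 15594306 = 13^5 · 42. (Sign doesn't affect v_p.) So v_13(15594306) = 5.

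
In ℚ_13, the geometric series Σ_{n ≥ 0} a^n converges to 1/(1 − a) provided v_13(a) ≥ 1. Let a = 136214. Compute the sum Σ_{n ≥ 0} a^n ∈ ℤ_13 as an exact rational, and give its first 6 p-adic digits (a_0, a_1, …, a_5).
Σ a^n = 1/(1 − a) = -1/136213;  first 6 digits = (1, 0, 0, 10, 4, 0)

v_13(a) = 3 ≥ 1, so the series converges in ℤ_13 to 1/(1 − a) = 1/(1 − 136214) = -1/136213. Expand this rational in ℤ_13: compute digits iteratively via d_i = x_i mod 13, x_{i+1} = (x_i − d_i)/13. The first 6 digits are (1, 0, 0, 10, 4, 0).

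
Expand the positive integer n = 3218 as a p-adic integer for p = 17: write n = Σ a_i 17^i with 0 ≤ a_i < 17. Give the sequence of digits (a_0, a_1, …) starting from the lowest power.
(a_0, a_1, …) = (5, 2, 11)

Repeated division by 17 gives the digits low-to-high: 3218 = 5 + 2·17^1 + 11·17^2. Digit sequence: (5, 2, 11).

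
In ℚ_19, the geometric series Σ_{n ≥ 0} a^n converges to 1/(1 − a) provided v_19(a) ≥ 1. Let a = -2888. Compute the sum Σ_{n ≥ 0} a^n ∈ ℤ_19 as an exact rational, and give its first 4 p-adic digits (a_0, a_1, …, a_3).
Σ a^n = 1/(1 − a) = 1/2889;  first 4 digits = (1, 0, 11, 18)

v_19(a) = 2 ≥ 1, so the series converges in ℤ_19 to 1/(1 − a) = 1/(1 − (-2888)) = 1/2889. Expand this rational in ℤ_19: compute digits iteratively via d_i = x_i mod 19, x_{i+1} = (x_i − d_i)/19. The first 4 digits are (1, 0, 11, 18).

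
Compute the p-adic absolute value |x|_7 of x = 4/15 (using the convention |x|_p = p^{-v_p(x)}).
|4/15|_7 = 1

Step 1 — compute v_7(x) by factoring powers of 7 out of the numerator and denominator: v_7(4/15) = 0. Step 2 — apply |x|_p = p^{-v_p(x)} = 7^{0} = 1.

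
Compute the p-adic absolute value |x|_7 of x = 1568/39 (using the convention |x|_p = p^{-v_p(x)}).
|1568/39|_7 = 1/49

Step 1 — compute v_7(x) by factoring powers of 7 out of the numerator and denominator: v_7(1568/39) = 2. Step 2 — apply |x|_p = p^{-v_p(x)} = 7^{-2} = 1/49.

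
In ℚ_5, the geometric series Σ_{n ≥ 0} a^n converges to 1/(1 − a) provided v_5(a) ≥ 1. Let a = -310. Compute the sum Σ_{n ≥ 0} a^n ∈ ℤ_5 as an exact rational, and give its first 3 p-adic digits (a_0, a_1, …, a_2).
Σ a^n = 1/(1 − a) = 1/311;  first 3 digits = (1, 3, 1)

v_5(a) = 1 ≥ 1, so the series converges in ℤ_5 to 1/(1 − a) = 1/(1 − (-310)) = 1/311. Expand this rational in ℤ_5: compute digits iteratively via d_i = x_i mod 5, x_{i+1} = (x_i − d_i)/5. The first 3 digits are (1, 3, 1).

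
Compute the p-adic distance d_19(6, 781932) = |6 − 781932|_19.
d_19(6, 781932) = 1/130321

Step 1 — x − y = 6 − 781932 = -781926. Step 2 — v_19(-781926) = 4 (factor: -781926 = −(19^4 · 6); the sign does not affect v_p). Step 3 — |x − y|_19 = 19^{-4} = 1/130321.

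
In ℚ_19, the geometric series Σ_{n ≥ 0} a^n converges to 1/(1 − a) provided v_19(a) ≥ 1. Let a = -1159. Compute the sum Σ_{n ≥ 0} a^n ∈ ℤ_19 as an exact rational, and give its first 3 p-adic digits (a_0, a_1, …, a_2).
Σ a^n = 1/(1 − a) = 1/1160;  first 3 digits = (1, 15, 12)

v_19(a) = 1 ≥ 1, so the series converges in ℤ_19 to 1/(1 − a) = 1/(1 − (-1159)) = 1/1160. Expand this rational in ℤ_19: compute digits iteratively via d_i = x_i mod 19, x_{i+1} = (x_i − d_i)/19. The first 3 digits are (1, 15, 12).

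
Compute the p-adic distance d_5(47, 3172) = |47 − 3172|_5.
d_5(47, 3172) = 1/3125

Step 1 — x − y = 47 − 3172 = -3125. Step 2 — v_5(-3125) = 5 (factor: -3125 = −(5^5 · 1); the sign does not affect v_p). Step 3 — |x − y|_5 = 5^{-5} = 1/3125.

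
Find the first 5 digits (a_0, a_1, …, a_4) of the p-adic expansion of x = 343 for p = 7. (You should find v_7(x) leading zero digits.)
(a_0, …, a_4) = (0, 0, 0, 1, 0)

v_7(343) = 3, so a_0 = ... = a_2 = 0. Factor out: x = 7^3 · u with u = 1 a unit in ℤ_7. Expand u iteratively via a_{v+i} = u_i mod 7, u_{i+1} = (u_i − a_{v+i})/7:
  u_0 = 1;  a_3 = 1;  u_1 = (u_0 − 1)/7 = 0
  u_1 = 0;  a_4 = 0;  u_2 = (u_1 − 0)/7 = 0
Digits: (0, 0, 0, 1, 0).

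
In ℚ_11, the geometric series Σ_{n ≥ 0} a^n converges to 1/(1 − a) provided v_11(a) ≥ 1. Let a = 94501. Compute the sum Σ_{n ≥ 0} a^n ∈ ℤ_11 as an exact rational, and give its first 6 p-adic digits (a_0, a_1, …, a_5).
Σ a^n = 1/(1 − a) = -1/94500;  first 6 digits = (1, 0, 0, 5, 6, 0)

v_11(a) = 3 ≥ 1, so the series converges in ℤ_11 to 1/(1 − a) = 1/(1 − 94501) = -1/94500. Expand this rational in ℤ_11: compute digits iteratively via d_i = x_i mod 11, x_{i+1} = (x_i − d_i)/11. The first 6 digits are (1, 0, 0, 5, 6, 0).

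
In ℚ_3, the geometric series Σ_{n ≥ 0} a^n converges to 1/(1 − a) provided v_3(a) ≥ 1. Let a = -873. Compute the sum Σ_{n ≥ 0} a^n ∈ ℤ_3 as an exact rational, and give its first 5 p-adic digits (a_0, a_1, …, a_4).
Σ a^n = 1/(1 − a) = 1/874;  first 5 digits = (1, 0, 2, 0, 2)

v_3(a) = 2 ≥ 1, so the series converges in ℤ_3 to 1/(1 − a) = 1/(1 − (-873)) = 1/874. Expand this rational in ℤ_3: compute digits iteratively via d_i = x_i mod 3, x_{i+1} = (x_i − d_i)/3. The first 5 digits are (1, 0, 2, 0, 2).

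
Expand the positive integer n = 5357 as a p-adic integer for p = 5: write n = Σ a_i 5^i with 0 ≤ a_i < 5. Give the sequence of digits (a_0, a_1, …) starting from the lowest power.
(a_0, a_1, …) = (2, 1, 4, 2, 3, 1)

Repeated division by 5 gives the digits low-to-high: 5357 = 2 + 1·5^1 + 4·5^2 + 2·5^3 + 3·5^4 + 1·5^5. Digit sequence: (2, 1, 4, 2, 3, 1).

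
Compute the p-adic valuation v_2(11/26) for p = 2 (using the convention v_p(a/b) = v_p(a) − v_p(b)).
v_2(11/26) = -1

Factor powers of 2 from the numerator and denominator of the reduced fraction: 11 = 2^0 · 11 and 26 = 2^1 · 13. Apply v_p(a/b) = v_p(a) − v_p(b): v_2(11/26) = 0 − 1 = -1.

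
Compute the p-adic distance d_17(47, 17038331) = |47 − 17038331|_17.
d_17(47, 17038331) = 1/1419857

Step 1 — x − y = 47 − 17038331 = -17038284. Step 2 — v_17(-17038284) = 5 (factor: -17038284 = −(17^5 · 12); the sign does not affect v_p). Step 3 — |x − y|_17 = 17^{-5} = 1/1419857.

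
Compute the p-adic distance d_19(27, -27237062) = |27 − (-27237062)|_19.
d_19(27, -27237062) = 1/2476099

Step 1 — x − y = 27 − (-27237062) = 27237089. Step 2 — v_19(27237089) = 5 (factor: 27237089 = (19^5 · 11); the sign does not affect v_p). Step 3 — |x − y|_19 = 19^{-5} = 1/2476099.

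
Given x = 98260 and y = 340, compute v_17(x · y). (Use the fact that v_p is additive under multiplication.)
v_17(33408400) = 4

v_p(x) = 3 (factor: 98260 = 17^3 · 20); v_p(y) = 1 (factor: 340 = 17^1 · 20). Additivity: v_p(xy) = v_p(x) + v_p(y) = 3 + 1 = 4. (Direct check: xy = 33408400 = 17^4 · (400).)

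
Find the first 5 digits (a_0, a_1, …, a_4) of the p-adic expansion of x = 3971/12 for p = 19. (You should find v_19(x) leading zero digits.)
(a_0, …, a_4) = (0, 0, 12, 1, 11)

v_19(3971/12) = 2, so a_0 = ... = a_1 = 0. Factor out: x = 19^2 · u with u = 11/12 a unit in ℤ_19. Expand u iteratively via a_{v+i} = u_i mod 19, u_{i+1} = (u_i − a_{v+i})/19:
  u_0 = 11/12;  a_2 = 12;  u_1 = (u_0 − 12)/19 = -7/12
  u_1 = -7/12;  a_3 = 1;  u_2 = (u_1 − 1)/19 = -1/12
  u_2 = -1/12;  a_4 = 11;  u_3 = (u_2 − 11)/19 = -7/12
Digits: (0, 0, 12, 1, 11).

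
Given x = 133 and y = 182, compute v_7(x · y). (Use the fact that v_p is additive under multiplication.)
v_7(24206) = 2

v_p(x) = 1 (factor: 133 = 7^1 · 19); v_p(y) = 1 (factor: 182 = 7^1 · 26). Additivity: v_p(xy) = v_p(x) + v_p(y) = 1 + 1 = 2. (Direct check: xy = 24206 = 7^2 · (494).)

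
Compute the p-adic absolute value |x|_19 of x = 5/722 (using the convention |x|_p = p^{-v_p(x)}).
|5/722|_19 = 361

Step 1 — compute v_19(x) by factoring powers of 19 out of the numerator and denominator: v_19(5/722) = -2. Step 2 — apply |x|_p = p^{-v_p(x)} = 19^{2} = 361.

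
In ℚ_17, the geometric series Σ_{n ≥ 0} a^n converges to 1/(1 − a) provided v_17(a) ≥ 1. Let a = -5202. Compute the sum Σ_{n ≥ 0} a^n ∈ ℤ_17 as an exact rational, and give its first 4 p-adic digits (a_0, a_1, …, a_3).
Σ a^n = 1/(1 − a) = 1/5203;  first 4 digits = (1, 0, 16, 15)

v_17(a) = 2 ≥ 1, so the series converges in ℤ_17 to 1/(1 − a) = 1/(1 − (-5202)) = 1/5203. Expand this rational in ℤ_17: compute digits iteratively via d_i = x_i mod 17, x_{i+1} = (x_i − d_i)/17. The first 4 digits are (1, 0, 16, 15).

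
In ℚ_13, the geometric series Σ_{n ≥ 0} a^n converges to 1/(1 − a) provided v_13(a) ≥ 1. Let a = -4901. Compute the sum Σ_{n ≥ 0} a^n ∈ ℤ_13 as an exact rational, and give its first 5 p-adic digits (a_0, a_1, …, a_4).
Σ a^n = 1/(1 − a) = 1/4902;  first 5 digits = (1, 0, 10, 10, 8)

v_13(a) = 2 ≥ 1, so the series converges in ℤ_13 to 1/(1 − a) = 1/(1 − (-4901)) = 1/4902. Expand this rational in ℤ_13: compute digits iteratively via d_i = x_i mod 13, x_{i+1} = (x_i − d_i)/13. The first 5 digits are (1, 0, 10, 10, 8).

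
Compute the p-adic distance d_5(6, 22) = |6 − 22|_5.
d_5(6, 22) = 1

Step 1 — x − y = 6 − 22 = -16. Step 2 — v_5(-16) = 0 (factor: -16 = −(5^0 · 16); the sign does not affect v_p). Step 3 — |x − y|_5 = 5^{0} = 1.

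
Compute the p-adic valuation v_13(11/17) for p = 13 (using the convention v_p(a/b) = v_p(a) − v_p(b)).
v_13(11/17) = 0

Factor powers of 13 from the numerator and denominator of the reduced fraction: 11 = 13^0 · 11 and 17 = 13^0 · 17. Apply v_p(a/b) = v_p(a) − v_p(b): v_13(11/17) = 0 − 0 = 0.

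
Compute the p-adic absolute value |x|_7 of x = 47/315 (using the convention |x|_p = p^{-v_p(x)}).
|47/315|_7 = 7

Step 1 — compute v_7(x) by factoring powers of 7 out of the numerator and denominator: v_7(47/315) = -1. Step 2 — apply |x|_p = p^{-v_p(x)} = 7^{1} = 7.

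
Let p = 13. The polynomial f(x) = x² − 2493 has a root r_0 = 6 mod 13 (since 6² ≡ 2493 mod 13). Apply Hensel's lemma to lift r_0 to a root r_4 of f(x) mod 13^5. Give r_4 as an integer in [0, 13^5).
r_4 = 61769 (mod 371293)

Hensel's recurrence: r_{i+1} = r_i − f(r_i)·(f′(r_i))^{-1} mod 13^{i+2}, with f′(x) = 2x. Iterate:
  r_0 = 6 (mod 13)
  r_1 = 84 (mod 169)
  r_2 = 253 (mod 2197)
  r_3 = 4647 (mod 28561)
  r_4 = 61769 (mod 371293)
Final: r_4 = 61769, and one checks f(r_4) ≡ 0 mod 13^5.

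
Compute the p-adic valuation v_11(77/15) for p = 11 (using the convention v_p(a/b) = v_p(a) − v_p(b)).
v_11(77/15) = 1

Factor powers of 11 from the numerator and denominator of the reduced fraction: 77 = 11^1 · 7 and 15 = 11^0 · 15. Apply v_p(a/b) = v_p(a) − v_p(b): v_11(77/15) = 1 − 0 = 1.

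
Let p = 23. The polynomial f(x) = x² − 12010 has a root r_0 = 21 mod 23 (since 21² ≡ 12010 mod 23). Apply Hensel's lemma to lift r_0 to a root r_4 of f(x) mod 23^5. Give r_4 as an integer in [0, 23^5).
r_4 = 2134421 (mod 6436343)

Hensel's recurrence: r_{i+1} = r_i − f(r_i)·(f′(r_i))^{-1} mod 23^{i+2}, with f′(x) = 2x. Iterate:
  r_0 = 21 (mod 23)
  r_1 = 435 (mod 529)
  r_2 = 5196 (mod 12167)
  r_3 = 175534 (mod 279841)
  r_4 = 2134421 (mod 6436343)
Final: r_4 = 2134421, and one checks f(r_4) ≡ 0 mod 23^5.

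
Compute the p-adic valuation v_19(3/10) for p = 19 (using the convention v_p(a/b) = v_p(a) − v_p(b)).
v_19(3/10) = 0

Factor powers of 19 from the numerator and denominator of the reduced fraction: 3 = 19^0 · 3 and 10 = 19^0 · 10. Apply v_p(a/b) = v_p(a) − v_p(b): v_19(3/10) = 0 − 0 = 0.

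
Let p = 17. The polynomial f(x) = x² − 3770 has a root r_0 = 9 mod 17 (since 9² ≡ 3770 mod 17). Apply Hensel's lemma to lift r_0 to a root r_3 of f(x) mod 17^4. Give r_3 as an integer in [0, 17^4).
r_3 = 34621 (mod 83521)

Hensel's recurrence: r_{i+1} = r_i − f(r_i)·(f′(r_i))^{-1} mod 17^{i+2}, with f′(x) = 2x. Iterate:
  r_0 = 9 (mod 17)
  r_1 = 230 (mod 289)
  r_2 = 230 (mod 4913)
  r_3 = 34621 (mod 83521)
Final: r_3 = 34621, and one checks f(r_3) ≡ 0 mod 17^4.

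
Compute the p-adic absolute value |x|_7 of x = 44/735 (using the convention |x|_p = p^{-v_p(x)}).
|44/735|_7 = 49

Step 1 — compute v_7(x) by factoring powers of 7 out of the numerator and denominator: v_7(44/735) = -2. Step 2 — apply |x|_p = p^{-v_p(x)} = 7^{2} = 49.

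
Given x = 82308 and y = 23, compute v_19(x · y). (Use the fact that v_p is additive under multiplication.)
v_19(1893084) = 3

v_p(x) = 3 (factor: 82308 = 19^3 · 12); v_p(y) = 0 (factor: 23 = 19^0 · 23). Additivity: v_p(xy) = v_p(x) + v_p(y) = 3 + 0 = 3. (Direct check: xy = 1893084 = 19^3 · (276).)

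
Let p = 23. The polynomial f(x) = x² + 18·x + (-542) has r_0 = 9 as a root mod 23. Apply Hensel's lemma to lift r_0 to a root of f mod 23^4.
r_3 = 68273 (mod 279841)

Hensel: r_{i+1} = r_i − f(r_i)·(f′(r_i))^{-1} mod 23^{i+2}, f′(x) = 2x + 18. Iterate:
  r_0 = 9 (mod 23)
  r_1 = 32 (mod 529)
  r_2 = 7438 (mod 12167)
  r_3 = 68273 (mod 279841)
Final: r = 68273 satisfies f(r) ≡ 0 mod 23^4.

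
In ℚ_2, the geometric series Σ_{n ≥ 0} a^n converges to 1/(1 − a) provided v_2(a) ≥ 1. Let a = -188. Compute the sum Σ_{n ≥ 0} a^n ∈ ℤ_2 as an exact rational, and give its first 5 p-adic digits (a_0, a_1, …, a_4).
Σ a^n = 1/(1 − a) = 1/189;  first 5 digits = (1, 0, 1, 0, 1)

v_2(a) = 2 ≥ 1, so the series converges in ℤ_2 to 1/(1 − a) = 1/(1 − (-188)) = 1/189. Expand this rational in ℤ_2: compute digits iteratively via d_i = x_i mod 2, x_{i+1} = (x_i − d_i)/2. The first 5 digits are (1, 0, 1, 0, 1).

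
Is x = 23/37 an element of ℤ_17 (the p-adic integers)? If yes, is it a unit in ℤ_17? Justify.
x ∈ ℤ_17^× (unit); v_17(x) = 0

ℤ_17 = {x ∈ ℚ_17 : v_17(x) ≥ 0} and ℤ_17^× = {x ∈ ℤ_17 : v_17(x) = 0}. Here v_17(23/37) = v_17(num) − v_17(den) = 0; compare against these criteria.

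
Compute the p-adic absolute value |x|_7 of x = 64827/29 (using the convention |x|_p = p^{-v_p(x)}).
|64827/29|_7 = 1/2401

Step 1 — compute v_7(x) by factoring powers of 7 out of the numerator and denominator: v_7(64827/29) = 4. Step 2 — apply |x|_p = p^{-v_p(x)} = 7^{-4} = 1/2401.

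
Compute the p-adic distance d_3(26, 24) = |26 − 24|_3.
d_3(26, 24) = 1

Step 1 — x − y = 26 − 24 = 2. Step 2 — v_3(2) = 0 (factor: 2 = (3^0 · 2); the sign does not affect v_p). Step 3 — |x − y|_3 = 3^{0} = 1.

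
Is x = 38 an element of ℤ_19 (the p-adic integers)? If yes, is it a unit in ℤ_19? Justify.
x ∈ ℤ_19 but not a unit; v_19(x) = 1 > 0

ℤ_19 = {x ∈ ℚ_19 : v_19(x) ≥ 0} and ℤ_19^× = {x ∈ ℤ_19 : v_19(x) = 0}. Here v_19(38) = v_19(num) − v_19(den) = 1; compare against these criteria.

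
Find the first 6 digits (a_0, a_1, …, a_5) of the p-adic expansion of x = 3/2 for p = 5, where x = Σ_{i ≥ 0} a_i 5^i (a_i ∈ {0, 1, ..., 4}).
(a_0, …, a_5) = (4, 2, 2, 2, 2, 2)

v_5(3/2) = 0 (numerator and denominator both coprime to 5), so x ∈ ℤ_5^×. Compute digits iteratively via a_i = x_i mod 5, x_{i+1} = (x_i − a_i)/5, with x_0 = x:
  x_0 = 3/2;  a_0 = 4;  x_1 = (x_0 − 4)/5 = -1/2
  x_1 = -1/2;  a_1 = 2;  x_2 = (x_1 − 2)/5 = -1/2
  x_2 = -1/2;  a_2 = 2;  x_3 = (x_2 − 2)/5 = -1/2
  x_3 = -1/2;  a_3 = 2;  x_4 = (x_3 − 2)/5 = -1/2
  x_4 = -1/2;  a_4 = 2;  x_5 = (x_4 − 2)/5 = -1/2
  x_5 = -1/2;  a_5 = 2;  x_6 = (x_5 − 2)/5 = -1/2
Digits: (4, 2, 2, 2, 2, 2).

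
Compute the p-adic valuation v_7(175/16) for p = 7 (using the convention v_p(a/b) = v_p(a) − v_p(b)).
v_7(175/16) = 1

Factor powers of 7 from the numerator and denominator of the reduced fraction: 175 = 7^1 · 25 and 16 = 7^0 · 16. Apply v_p(a/b) = v_p(a) − v_p(b): v_7(175/16) = 1 − 0 = 1.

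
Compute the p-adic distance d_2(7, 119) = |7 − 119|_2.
d_2(7, 119) = 1/16

Step 1 — x − y = 7 − 119 = -112. Step 2 — v_2(-112) = 4 (factor: -112 = −(2^4 · 7); the sign does not affect v_p). Step 3 — |x − y|_2 = 2^{-4} = 1/16.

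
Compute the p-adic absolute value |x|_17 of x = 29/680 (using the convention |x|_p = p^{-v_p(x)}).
|29/680|_17 = 17

Step 1 — compute v_17(x) by factoring powers of 17 out of the numerator and denominator: v_17(29/680) = -1. Step 2 — apply |x|_p = p^{-v_p(x)} = 17^{1} = 17.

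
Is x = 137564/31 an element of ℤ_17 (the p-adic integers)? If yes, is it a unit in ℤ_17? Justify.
x ∈ ℤ_17 but not a unit; v_17(x) = 3 > 0

ℤ_17 = {x ∈ ℚ_17 : v_17(x) ≥ 0} and ℤ_17^× = {x ∈ ℤ_17 : v_17(x) = 0}. Here v_17(137564/31) = v_17(num) − v_17(den) = 3; compare against these criteria.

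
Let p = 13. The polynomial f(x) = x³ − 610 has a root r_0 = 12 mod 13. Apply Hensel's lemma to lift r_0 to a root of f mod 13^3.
r_2 = 428 (mod 2197)

Hensel: r_{i+1} = r_i − f(r_i)/f′(r_i) mod 13^{i+2}, where f′(x) = 3x². Iterate:
  r_0 = 12 (mod 13)
  r_1 = 90 (mod 169)
  r_2 = 428 (mod 2197)
Final: r = 428 with f(r) ≡ 0 mod 13^3.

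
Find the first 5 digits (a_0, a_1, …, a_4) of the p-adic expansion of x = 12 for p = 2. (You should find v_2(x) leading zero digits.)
(a_0, …, a_4) = (0, 0, 1, 1, 0)

v_2(12) = 2, so a_0 = ... = a_1 = 0. Factor out: x = 2^2 · u with u = 3 a unit in ℤ_2. Expand u iteratively via a_{v+i} = u_i mod 2, u_{i+1} = (u_i − a_{v+i})/2:
  u_0 = 3;  a_2 = 1;  u_1 = (u_0 − 1)/2 = 1
  u_1 = 1;  a_3 = 1;  u_2 = (u_1 − 1)/2 = 0
  u_2 = 0;  a_4 = 0;  u_3 = (u_2 − 0)/2 = 0
Digits: (0, 0, 1, 1, 0).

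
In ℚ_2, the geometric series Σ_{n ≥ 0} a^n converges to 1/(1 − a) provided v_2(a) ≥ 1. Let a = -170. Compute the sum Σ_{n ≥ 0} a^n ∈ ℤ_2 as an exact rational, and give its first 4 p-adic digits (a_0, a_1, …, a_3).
Σ a^n = 1/(1 − a) = 1/171;  first 4 digits = (1, 1, 0, 0)

v_2(a) = 1 ≥ 1, so the series converges in ℤ_2 to 1/(1 − a) = 1/(1 − (-170)) = 1/171. Expand this rational in ℤ_2: compute digits iteratively via d_i = x_i mod 2, x_{i+1} = (x_i − d_i)/2. The first 4 digits are (1, 1, 0, 0).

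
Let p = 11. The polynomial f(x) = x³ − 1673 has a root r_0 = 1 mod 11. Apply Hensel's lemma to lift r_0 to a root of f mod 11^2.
r_1 = 34 (mod 121)

Hensel: r_{i+1} = r_i − f(r_i)/f′(r_i) mod 11^{i+2}, where f′(x) = 3x². Iterate:
  r_0 = 1 (mod 11)
  r_1 = 34 (mod 121)
Final: r = 34 with f(r) ≡ 0 mod 11^2.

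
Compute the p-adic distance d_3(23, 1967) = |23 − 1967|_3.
d_3(23, 1967) = 1/243

Step 1 — x − y = 23 − 1967 = -1944. Step 2 — v_3(-1944) = 5 (factor: -1944 = −(3^5 · 8); the sign does not affect v_p). Step 3 — |x − y|_3 = 3^{-5} = 1/243.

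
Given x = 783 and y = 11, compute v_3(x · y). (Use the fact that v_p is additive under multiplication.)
v_3(8613) = 3

v_p(x) = 3 (factor: 783 = 3^3 · 29); v_p(y) = 0 (factor: 11 = 3^0 · 11). Additivity: v_p(xy) = v_p(x) + v_p(y) = 3 + 0 = 3. (Direct check: xy = 8613 = 3^3 · (319).)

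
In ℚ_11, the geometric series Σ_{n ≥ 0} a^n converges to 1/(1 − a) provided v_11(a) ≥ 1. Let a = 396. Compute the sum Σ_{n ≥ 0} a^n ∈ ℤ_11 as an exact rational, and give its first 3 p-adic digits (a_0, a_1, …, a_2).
Σ a^n = 1/(1 − a) = -1/395;  first 3 digits = (1, 3, 1)

v_11(a) = 1 ≥ 1, so the series converges in ℤ_11 to 1/(1 − a) = 1/(1 − 396) = -1/395. Expand this rational in ℤ_11: compute digits iteratively via d_i = x_i mod 11, x_{i+1} = (x_i − d_i)/11. The first 3 digits are (1, 3, 1).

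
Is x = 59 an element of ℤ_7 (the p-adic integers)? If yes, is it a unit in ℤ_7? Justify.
x ∈ ℤ_7^× (unit); v_7(x) = 0

ℤ_7 = {x ∈ ℚ_7 : v_7(x) ≥ 0} and ℤ_7^× = {x ∈ ℤ_7 : v_7(x) = 0}. Here v_7(59) = v_7(num) − v_7(den) = 0; compare against these criteria.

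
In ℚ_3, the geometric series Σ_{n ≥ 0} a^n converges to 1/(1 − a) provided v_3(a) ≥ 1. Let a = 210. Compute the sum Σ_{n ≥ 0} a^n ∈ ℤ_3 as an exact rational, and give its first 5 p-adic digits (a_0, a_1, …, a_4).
Σ a^n = 1/(1 − a) = -1/209;  first 5 digits = (1, 1, 0, 1, 2)

v_3(a) = 1 ≥ 1, so the series converges in ℤ_3 to 1/(1 − a) = 1/(1 − 210) = -1/209. Expand this rational in ℤ_3: compute digits iteratively via d_i = x_i mod 3, x_{i+1} = (x_i − d_i)/3. The first 5 digits are (1, 1, 0, 1, 2).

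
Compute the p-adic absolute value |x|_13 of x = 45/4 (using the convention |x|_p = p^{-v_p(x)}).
|45/4|_13 = 1

Step 1 — compute v_13(x) by factoring powers of 13 out of the numerator and denominator: v_13(45/4) = 0. Step 2 — apply |x|_p = p^{-v_p(x)} = 13^{0} = 1.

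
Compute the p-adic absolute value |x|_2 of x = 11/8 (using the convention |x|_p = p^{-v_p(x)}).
|11/8|_2 = 8

Step 1 — compute v_2(x) by factoring powers of 2 out of the numerator and denominator: v_2(11/8) = -3. Step 2 — apply |x|_p = p^{-v_p(x)} = 2^{3} = 8.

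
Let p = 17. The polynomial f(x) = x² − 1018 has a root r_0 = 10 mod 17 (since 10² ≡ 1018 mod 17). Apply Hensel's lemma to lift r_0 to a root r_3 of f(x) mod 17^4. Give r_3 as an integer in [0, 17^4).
r_3 = 26326 (mod 83521)

Hensel's recurrence: r_{i+1} = r_i − f(r_i)·(f′(r_i))^{-1} mod 17^{i+2}, with f′(x) = 2x. Iterate:
  r_0 = 10 (mod 17)
  r_1 = 27 (mod 289)
  r_2 = 1761 (mod 4913)
  r_3 = 26326 (mod 83521)
Final: r_3 = 26326, and one checks f(r_3) ≡ 0 mod 17^4.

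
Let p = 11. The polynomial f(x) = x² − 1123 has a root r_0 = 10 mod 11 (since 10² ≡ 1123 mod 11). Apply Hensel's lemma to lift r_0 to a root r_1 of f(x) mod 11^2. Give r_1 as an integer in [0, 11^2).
r_1 = 43 (mod 121)

Hensel's recurrence: r_{i+1} = r_i − f(r_i)·(f′(r_i))^{-1} mod 11^{i+2}, with f′(x) = 2x. Iterate:
  r_0 = 10 (mod 11)
  r_1 = 43 (mod 121)
Final: r_1 = 43, and one checks f(r_1) ≡ 0 mod 11^2.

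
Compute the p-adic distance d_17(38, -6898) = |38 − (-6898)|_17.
d_17(38, -6898) = 1/289

Step 1 — x − y = 38 − (-6898) = 6936. Step 2 — v_17(6936) = 2 (factor: 6936 = (17^2 · 24); the sign does not affect v_p). Step 3 — |x − y|_17 = 17^{-2} = 1/289.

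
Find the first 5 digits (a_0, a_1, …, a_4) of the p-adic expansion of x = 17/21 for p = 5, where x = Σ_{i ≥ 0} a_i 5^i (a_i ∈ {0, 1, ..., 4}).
(a_0, …, a_4) = (2, 0, 4, 3, 4)

v_5(17/21) = 0 (numerator and denominator both coprime to 5), so x ∈ ℤ_5^×. Compute digits iteratively via a_i = x_i mod 5, x_{i+1} = (x_i − a_i)/5, with x_0 = x:
  x_0 = 17/21;  a_0 = 2;  x_1 = (x_0 − 2)/5 = -5/21
  x_1 = -5/21;  a_1 = 0;  x_2 = (x_1 − 0)/5 = -1/21
  x_2 = -1/21;  a_2 = 4;  x_3 = (x_2 − 4)/5 = -17/21
  x_3 = -17/21;  a_3 = 3;  x_4 = (x_3 − 3)/5 = -16/21
  x_4 = -16/21;  a_4 = 4;  x_5 = (x_4 − 4)/5 = -20/21
Digits: (2, 0, 4, 3, 4).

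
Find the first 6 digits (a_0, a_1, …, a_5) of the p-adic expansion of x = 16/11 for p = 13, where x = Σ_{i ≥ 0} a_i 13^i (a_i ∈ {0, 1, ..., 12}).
(a_0, …, a_5) = (5, 8, 10, 11, 5, 9)

v_13(16/11) = 0 (numerator and denominator both coprime to 13), so x ∈ ℤ_13^×. Compute digits iteratively via a_i = x_i mod 13, x_{i+1} = (x_i − a_i)/13, with x_0 = x:
  x_0 = 16/11;  a_0 = 5;  x_1 = (x_0 − 5)/13 = -3/11
  x_1 = -3/11;  a_1 = 8;  x_2 = (x_1 − 8)/13 = -7/11
  x_2 = -7/11;  a_2 = 10;  x_3 = (x_2 − 10)/13 = -9/11
  x_3 = -9/11;  a_3 = 11;  x_4 = (x_3 − 11)/13 = -10/11
  x_4 = -10/11;  a_4 = 5;  x_5 = (x_4 − 5)/13 = -5/11
  x_5 = -5/11;  a_5 = 9;  x_6 = (x_5 − 9)/13 = -8/11
Digits: (5, 8, 10, 11, 5, 9).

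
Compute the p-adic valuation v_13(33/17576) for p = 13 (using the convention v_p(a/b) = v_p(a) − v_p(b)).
v_13(33/17576) = -3

Factor powers of 13 from the numerator and denominator of the reduced fraction: 33 = 13^0 · 33 and 17576 = 13^3 · 8. Apply v_p(a/b) = v_p(a) − v_p(b): v_13(33/17576) = 0 − 3 = -3.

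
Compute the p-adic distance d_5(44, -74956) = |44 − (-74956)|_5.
d_5(44, -74956) = 1/3125

Step 1 — x − y = 44 − (-74956) = 75000. Step 2 — v_5(75000) = 5 (factor: 75000 = (5^5 · 24); the sign does not affect v_p). Step 3 — |x − y|_5 = 5^{-5} = 1/3125.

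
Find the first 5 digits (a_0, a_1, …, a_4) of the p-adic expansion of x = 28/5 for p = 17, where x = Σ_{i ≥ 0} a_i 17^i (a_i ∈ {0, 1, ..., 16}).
(a_0, …, a_4) = (9, 10, 13, 6, 3)

v_17(28/5) = 0 (numerator and denominator both coprime to 17), so x ∈ ℤ_17^×. Compute digits iteratively via a_i = x_i mod 17, x_{i+1} = (x_i − a_i)/17, with x_0 = x:
  x_0 = 28/5;  a_0 = 9;  x_1 = (x_0 − 9)/17 = -1/5
  x_1 = -1/5;  a_1 = 10;  x_2 = (x_1 − 10)/17 = -3/5
  x_2 = -3/5;  a_2 = 13;  x_3 = (x_2 − 13)/17 = -4/5
  x_3 = -4/5;  a_3 = 6;  x_4 = (x_3 − 6)/17 = -2/5
  x_4 = -2/5;  a_4 = 3;  x_5 = (x_4 − 3)/17 = -1/5
Digits: (9, 10, 13, 6, 3).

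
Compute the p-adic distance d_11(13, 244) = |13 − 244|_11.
d_11(13, 244) = 1/11

Step 1 — x − y = 13 − 244 = -231. Step 2 — v_11(-231) = 1 (factor: -231 = −(11^1 · 21); the sign does not affect v_p). Step 3 — |x − y|_11 = 11^{-1} = 1/11.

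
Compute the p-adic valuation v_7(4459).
v_7(4459) = 3

v_7(n) is the largest exponent k such that 7^k divides n. Factor out: 4459 = 7^3 · 13. (Sign doesn't affect v_p.) So v_7(4459) = 3.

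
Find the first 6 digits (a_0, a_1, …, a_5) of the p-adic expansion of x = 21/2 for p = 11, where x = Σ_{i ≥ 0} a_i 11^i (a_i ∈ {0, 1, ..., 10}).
(a_0, …, a_5) = (5, 6, 5, 5, 5, 5)

v_11(21/2) = 0 (numerator and denominator both coprime to 11), so x ∈ ℤ_11^×. Compute digits iteratively via a_i = x_i mod 11, x_{i+1} = (x_i − a_i)/11, with x_0 = x:
  x_0 = 21/2;  a_0 = 5;  x_1 = (x_0 − 5)/11 = 1/2
  x_1 = 1/2;  a_1 = 6;  x_2 = (x_1 − 6)/11 = -1/2
  x_2 = -1/2;  a_2 = 5;  x_3 = (x_2 − 5)/11 = -1/2
  x_3 = -1/2;  a_3 = 5;  x_4 = (x_3 − 5)/11 = -1/2
  x_4 = -1/2;  a_4 = 5;  x_5 = (x_4 − 5)/11 = -1/2
  x_5 = -1/2;  a_5 = 5;  x_6 = (x_5 − 5)/11 = -1/2
Digits: (5, 6, 5, 5, 5, 5).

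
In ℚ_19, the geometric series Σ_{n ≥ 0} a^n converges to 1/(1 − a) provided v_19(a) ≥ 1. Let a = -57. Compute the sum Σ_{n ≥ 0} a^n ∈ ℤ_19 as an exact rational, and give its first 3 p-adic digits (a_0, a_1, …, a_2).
Σ a^n = 1/(1 − a) = 1/58;  first 3 digits = (1, 16, 8)

v_19(a) = 1 ≥ 1, so the series converges in ℤ_19 to 1/(1 − a) = 1/(1 − (-57)) = 1/58. Expand this rational in ℤ_19: compute digits iteratively via d_i = x_i mod 19, x_{i+1} = (x_i − d_i)/19. The first 3 digits are (1, 16, 8).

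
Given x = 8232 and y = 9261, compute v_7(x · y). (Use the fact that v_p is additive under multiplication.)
v_7(76236552) = 6

v_p(x) = 3 (factor: 8232 = 7^3 · 24); v_p(y) = 3 (factor: 9261 = 7^3 · 27). Additivity: v_p(xy) = v_p(x) + v_p(y) = 3 + 3 = 6. (Direct check: xy = 76236552 = 7^6 · (648).)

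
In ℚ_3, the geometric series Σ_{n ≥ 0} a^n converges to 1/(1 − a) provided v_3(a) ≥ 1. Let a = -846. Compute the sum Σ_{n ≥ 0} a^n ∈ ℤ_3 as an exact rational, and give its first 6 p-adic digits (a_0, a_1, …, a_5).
Σ a^n = 1/(1 − a) = 1/847;  first 6 digits = (1, 0, 2, 1, 2, 1)

v_3(a) = 2 ≥ 1, so the series converges in ℤ_3 to 1/(1 − a) = 1/(1 − (-846)) = 1/847. Expand this rational in ℤ_3: compute digits iteratively via d_i = x_i mod 3, x_{i+1} = (x_i − d_i)/3. The first 6 digits are (1, 0, 2, 1, 2, 1).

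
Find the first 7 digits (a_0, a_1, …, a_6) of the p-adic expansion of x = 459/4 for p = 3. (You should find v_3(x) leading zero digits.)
(a_0, …, a_6) = (0, 0, 0, 2, 0, 1, 2)

v_3(459/4) = 3, so a_0 = ... = a_2 = 0. Factor out: x = 3^3 · u with u = 17/4 a unit in ℤ_3. Expand u iteratively via a_{v+i} = u_i mod 3, u_{i+1} = (u_i − a_{v+i})/3:
  u_0 = 17/4;  a_3 = 2;  u_1 = (u_0 − 2)/3 = 3/4
  u_1 = 3/4;  a_4 = 0;  u_2 = (u_1 − 0)/3 = 1/4
  u_2 = 1/4;  a_5 = 1;  u_3 = (u_2 − 1)/3 = -1/4
  u_3 = -1/4;  a_6 = 2;  u_4 = (u_3 − 2)/3 = -3/4
Digits: (0, 0, 0, 2, 0, 1, 2).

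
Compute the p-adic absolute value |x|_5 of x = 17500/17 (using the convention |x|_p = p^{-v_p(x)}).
|17500/17|_5 = 1/625

Step 1 — compute v_5(x) by factoring powers of 5 out of the numerator and denominator: v_5(17500/17) = 4. Step 2 — apply |x|_p = p^{-v_p(x)} = 5^{-4} = 1/625.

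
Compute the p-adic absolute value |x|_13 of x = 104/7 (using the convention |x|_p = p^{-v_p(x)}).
|104/7|_13 = 1/13

Step 1 — compute v_13(x) by factoring powers of 13 out of the numerator and denominator: v_13(104/7) = 1. Step 2 — apply |x|_p = p^{-v_p(x)} = 13^{-1} = 1/13.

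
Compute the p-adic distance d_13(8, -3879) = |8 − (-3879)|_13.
d_13(8, -3879) = 1/169

Step 1 — x − y = 8 − (-3879) = 3887. Step 2 — v_13(3887) = 2 (factor: 3887 = (13^2 · 23); the sign does not affect v_p). Step 3 — |x − y|_13 = 13^{-2} = 1/169.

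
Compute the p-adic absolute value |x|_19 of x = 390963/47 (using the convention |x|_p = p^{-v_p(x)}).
|390963/47|_19 = 1/130321

Step 1 — compute v_19(x) by factoring powers of 19 out of the numerator and denominator: v_19(390963/47) = 4. Step 2 — apply |x|_p = p^{-v_p(x)} = 19^{-4} = 1/130321.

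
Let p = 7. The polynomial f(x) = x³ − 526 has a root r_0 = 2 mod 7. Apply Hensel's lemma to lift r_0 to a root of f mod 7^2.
r_1 = 37 (mod 49)

Hensel: r_{i+1} = r_i − f(r_i)/f′(r_i) mod 7^{i+2}, where f′(x) = 3x². Iterate:
  r_0 = 2 (mod 7)
  r_1 = 37 (mod 49)
Final: r = 37 with f(r) ≡ 0 mod 7^2.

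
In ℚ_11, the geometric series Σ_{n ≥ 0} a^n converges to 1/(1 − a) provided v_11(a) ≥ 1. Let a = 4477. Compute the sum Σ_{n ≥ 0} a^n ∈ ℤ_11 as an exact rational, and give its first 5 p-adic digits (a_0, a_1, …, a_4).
Σ a^n = 1/(1 − a) = -1/4476;  first 5 digits = (1, 0, 4, 3, 5)

v_11(a) = 2 ≥ 1, so the series converges in ℤ_11 to 1/(1 − a) = 1/(1 − 4477) = -1/4476. Expand this rational in ℤ_11: compute digits iteratively via d_i = x_i mod 11, x_{i+1} = (x_i − d_i)/11. The first 5 digits are (1, 0, 4, 3, 5).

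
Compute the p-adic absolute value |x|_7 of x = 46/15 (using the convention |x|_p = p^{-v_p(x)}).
|46/15|_7 = 1

Step 1 — compute v_7(x) by factoring powers of 7 out of the numerator and denominator: v_7(46/15) = 0. Step 2 — apply |x|_p = p^{-v_p(x)} = 7^{0} = 1.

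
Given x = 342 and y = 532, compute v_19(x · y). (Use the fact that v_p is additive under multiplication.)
v_19(181944) = 2

v_p(x) = 1 (factor: 342 = 19^1 · 18); v_p(y) = 1 (factor: 532 = 19^1 · 28). Additivity: v_p(xy) = v_p(x) + v_p(y) = 1 + 1 = 2. (Direct check: xy = 181944 = 19^2 · (504).)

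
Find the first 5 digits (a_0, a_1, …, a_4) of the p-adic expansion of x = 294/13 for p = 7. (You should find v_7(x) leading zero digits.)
(a_0, …, a_4) = (0, 0, 1, 1, 2)

v_7(294/13) = 2, so a_0 = ... = a_1 = 0. Factor out: x = 7^2 · u with u = 6/13 a unit in ℤ_7. Expand u iteratively via a_{v+i} = u_i mod 7, u_{i+1} = (u_i − a_{v+i})/7:
  u_0 = 6/13;  a_2 = 1;  u_1 = (u_0 − 1)/7 = -1/13
  u_1 = -1/13;  a_3 = 1;  u_2 = (u_1 − 1)/7 = -2/13
  u_2 = -2/13;  a_4 = 2;  u_3 = (u_2 − 2)/7 = -4/13
Digits: (0, 0, 1, 1, 2).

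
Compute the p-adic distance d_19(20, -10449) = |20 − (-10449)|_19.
d_19(20, -10449) = 1/361

Step 1 — x − y = 20 − (-10449) = 10469. Step 2 — v_19(10469) = 2 (factor: 10469 = (19^2 · 29); the sign does not affect v_p). Step 3 — |x − y|_19 = 19^{-2} = 1/361.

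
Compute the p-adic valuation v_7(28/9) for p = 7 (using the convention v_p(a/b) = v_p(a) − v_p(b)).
v_7(28/9) = 1

Factor powers of 7 from the numerator and denominator of the reduced fraction: 28 = 7^1 · 4 and 9 = 7^0 · 9. Apply v_p(a/b) = v_p(a) − v_p(b): v_7(28/9) = 1 − 0 = 1.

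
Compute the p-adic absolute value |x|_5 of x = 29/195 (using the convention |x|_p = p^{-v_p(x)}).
|29/195|_5 = 5

Step 1 — compute v_5(x) by factoring powers of 5 out of the numerator and denominator: v_5(29/195) = -1. Step 2 — apply |x|_p = p^{-v_p(x)} = 5^{1} = 5.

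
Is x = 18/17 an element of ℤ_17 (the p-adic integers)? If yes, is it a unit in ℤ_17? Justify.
x ∉ ℤ_17 (v_17(x) = -1 < 0)

ℤ_17 = {x ∈ ℚ_17 : v_17(x) ≥ 0} and ℤ_17^× = {x ∈ ℤ_17 : v_17(x) = 0}. Here v_17(18/17) = v_17(num) − v_17(den) = -1; compare against these criteria.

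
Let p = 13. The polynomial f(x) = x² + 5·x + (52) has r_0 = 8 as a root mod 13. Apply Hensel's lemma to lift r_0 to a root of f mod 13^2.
r_1 = 73 (mod 169)

Hensel: r_{i+1} = r_i − f(r_i)·(f′(r_i))^{-1} mod 13^{i+2}, f′(x) = 2x + 5. Iterate:
  r_0 = 8 (mod 13)
  r_1 = 73 (mod 169)
Final: r = 73 satisfies f(r) ≡ 0 mod 13^2.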